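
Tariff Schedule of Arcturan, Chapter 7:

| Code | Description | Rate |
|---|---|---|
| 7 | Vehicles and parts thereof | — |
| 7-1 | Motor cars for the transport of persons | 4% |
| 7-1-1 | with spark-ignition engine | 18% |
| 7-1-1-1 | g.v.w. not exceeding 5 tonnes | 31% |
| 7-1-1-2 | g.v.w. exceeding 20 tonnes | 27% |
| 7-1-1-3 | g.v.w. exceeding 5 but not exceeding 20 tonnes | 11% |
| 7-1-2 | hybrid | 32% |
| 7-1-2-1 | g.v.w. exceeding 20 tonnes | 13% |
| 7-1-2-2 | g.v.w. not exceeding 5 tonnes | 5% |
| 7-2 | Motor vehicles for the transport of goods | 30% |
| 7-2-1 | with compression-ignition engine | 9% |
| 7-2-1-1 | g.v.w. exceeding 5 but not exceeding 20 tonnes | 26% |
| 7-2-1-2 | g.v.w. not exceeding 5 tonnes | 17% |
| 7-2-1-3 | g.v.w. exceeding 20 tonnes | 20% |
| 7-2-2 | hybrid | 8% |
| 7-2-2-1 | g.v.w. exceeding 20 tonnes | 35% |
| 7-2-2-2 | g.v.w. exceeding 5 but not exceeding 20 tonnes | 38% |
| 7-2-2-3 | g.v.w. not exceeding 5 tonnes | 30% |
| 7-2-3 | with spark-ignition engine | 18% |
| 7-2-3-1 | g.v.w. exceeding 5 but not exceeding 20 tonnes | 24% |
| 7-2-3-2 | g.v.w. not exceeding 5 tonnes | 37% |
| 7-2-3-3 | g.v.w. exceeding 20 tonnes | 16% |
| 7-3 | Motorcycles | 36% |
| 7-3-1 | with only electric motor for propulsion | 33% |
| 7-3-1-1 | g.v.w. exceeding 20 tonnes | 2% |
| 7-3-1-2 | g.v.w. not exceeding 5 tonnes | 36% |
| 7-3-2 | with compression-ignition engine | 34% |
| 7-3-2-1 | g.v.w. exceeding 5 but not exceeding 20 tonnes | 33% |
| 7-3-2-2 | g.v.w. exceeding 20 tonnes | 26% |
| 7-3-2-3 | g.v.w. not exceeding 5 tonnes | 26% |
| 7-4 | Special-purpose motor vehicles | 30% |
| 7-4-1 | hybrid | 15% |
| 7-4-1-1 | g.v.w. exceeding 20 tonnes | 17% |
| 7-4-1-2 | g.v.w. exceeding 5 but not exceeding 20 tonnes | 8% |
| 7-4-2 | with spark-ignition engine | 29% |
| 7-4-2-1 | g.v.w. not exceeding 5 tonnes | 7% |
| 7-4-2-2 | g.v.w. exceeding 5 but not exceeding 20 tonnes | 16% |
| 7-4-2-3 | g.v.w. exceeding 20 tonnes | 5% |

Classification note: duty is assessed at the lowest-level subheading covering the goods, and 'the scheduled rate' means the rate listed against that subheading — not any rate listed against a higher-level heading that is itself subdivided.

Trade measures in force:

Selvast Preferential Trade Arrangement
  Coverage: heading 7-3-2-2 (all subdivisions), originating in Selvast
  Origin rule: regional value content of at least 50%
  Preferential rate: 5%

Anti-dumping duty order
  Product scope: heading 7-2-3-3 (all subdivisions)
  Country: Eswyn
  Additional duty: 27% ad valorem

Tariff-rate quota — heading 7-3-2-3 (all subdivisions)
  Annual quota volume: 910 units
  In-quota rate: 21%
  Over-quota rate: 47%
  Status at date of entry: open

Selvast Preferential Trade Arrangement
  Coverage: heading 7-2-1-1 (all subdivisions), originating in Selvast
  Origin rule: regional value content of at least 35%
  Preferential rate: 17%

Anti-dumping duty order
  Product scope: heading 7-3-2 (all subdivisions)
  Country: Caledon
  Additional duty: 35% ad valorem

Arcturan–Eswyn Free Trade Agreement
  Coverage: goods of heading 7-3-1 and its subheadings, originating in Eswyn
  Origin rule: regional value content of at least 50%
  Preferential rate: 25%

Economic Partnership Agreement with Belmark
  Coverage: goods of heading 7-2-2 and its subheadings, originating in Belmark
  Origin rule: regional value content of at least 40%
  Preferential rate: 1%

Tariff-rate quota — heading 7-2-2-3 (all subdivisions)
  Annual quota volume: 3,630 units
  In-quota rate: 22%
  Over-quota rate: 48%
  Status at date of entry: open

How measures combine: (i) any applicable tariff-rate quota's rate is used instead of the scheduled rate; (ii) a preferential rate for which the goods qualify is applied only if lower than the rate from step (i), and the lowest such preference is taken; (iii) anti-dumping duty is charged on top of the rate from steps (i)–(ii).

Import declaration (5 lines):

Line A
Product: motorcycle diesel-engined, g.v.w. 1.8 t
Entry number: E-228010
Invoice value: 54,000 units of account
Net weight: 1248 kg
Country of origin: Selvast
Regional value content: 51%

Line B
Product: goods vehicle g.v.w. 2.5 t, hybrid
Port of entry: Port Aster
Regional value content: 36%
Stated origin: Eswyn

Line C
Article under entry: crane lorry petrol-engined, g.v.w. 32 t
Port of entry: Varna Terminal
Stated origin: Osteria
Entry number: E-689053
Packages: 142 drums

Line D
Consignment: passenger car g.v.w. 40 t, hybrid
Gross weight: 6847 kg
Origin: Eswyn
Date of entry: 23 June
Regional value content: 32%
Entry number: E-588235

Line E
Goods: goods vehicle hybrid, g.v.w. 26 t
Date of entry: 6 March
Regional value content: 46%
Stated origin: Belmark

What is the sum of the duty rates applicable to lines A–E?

62%

Line A: motorcycle → 7-3; diesel-engined → 7-3-2; g.v.w. 1.8 t → 7-3-2-3. Scheduled 26%. quota on 7-3-2-3 open → in-quota 21%; Selvast agreement on 7-3-2-2: 7-3-2-3 not covered; Selvast agreement on 7-2-1-1: 7-3-2-3 not covered. → 21%.
Line B: goods vehicle → 7-2; hybrid → 7-2-2; g.v.w. 2.5 t → 7-2-2-3. Scheduled 30%. quota on 7-2-2-3 open → in-quota 22%; Eswyn agreement on 7-3-1: 7-2-2-3 not covered. → 22%.
Line C: crane lorry → 7-4; petrol-engined → 7-4-2; g.v.w. 32 t → 7-4-2-3. Scheduled 5%. No special measure applies. → 5%.
Line D: passenger car → 7-1; hybrid → 7-1-2; g.v.w. 40 t → 7-1-2-1. Scheduled 13%. Eswyn agreement on 7-3-1: 7-1-2-1 not covered. → 13%.
Line E: goods vehicle → 7-2; hybrid → 7-2-2; g.v.w. 26 t → 7-2-2-1. Scheduled 35%. Belmark agreement on 7-2-2: RVC ≥ 40% → 1% available; preferential 1%. → 1%.
Sum: 21% + 22% + 5% + 13% + 1% = 62%.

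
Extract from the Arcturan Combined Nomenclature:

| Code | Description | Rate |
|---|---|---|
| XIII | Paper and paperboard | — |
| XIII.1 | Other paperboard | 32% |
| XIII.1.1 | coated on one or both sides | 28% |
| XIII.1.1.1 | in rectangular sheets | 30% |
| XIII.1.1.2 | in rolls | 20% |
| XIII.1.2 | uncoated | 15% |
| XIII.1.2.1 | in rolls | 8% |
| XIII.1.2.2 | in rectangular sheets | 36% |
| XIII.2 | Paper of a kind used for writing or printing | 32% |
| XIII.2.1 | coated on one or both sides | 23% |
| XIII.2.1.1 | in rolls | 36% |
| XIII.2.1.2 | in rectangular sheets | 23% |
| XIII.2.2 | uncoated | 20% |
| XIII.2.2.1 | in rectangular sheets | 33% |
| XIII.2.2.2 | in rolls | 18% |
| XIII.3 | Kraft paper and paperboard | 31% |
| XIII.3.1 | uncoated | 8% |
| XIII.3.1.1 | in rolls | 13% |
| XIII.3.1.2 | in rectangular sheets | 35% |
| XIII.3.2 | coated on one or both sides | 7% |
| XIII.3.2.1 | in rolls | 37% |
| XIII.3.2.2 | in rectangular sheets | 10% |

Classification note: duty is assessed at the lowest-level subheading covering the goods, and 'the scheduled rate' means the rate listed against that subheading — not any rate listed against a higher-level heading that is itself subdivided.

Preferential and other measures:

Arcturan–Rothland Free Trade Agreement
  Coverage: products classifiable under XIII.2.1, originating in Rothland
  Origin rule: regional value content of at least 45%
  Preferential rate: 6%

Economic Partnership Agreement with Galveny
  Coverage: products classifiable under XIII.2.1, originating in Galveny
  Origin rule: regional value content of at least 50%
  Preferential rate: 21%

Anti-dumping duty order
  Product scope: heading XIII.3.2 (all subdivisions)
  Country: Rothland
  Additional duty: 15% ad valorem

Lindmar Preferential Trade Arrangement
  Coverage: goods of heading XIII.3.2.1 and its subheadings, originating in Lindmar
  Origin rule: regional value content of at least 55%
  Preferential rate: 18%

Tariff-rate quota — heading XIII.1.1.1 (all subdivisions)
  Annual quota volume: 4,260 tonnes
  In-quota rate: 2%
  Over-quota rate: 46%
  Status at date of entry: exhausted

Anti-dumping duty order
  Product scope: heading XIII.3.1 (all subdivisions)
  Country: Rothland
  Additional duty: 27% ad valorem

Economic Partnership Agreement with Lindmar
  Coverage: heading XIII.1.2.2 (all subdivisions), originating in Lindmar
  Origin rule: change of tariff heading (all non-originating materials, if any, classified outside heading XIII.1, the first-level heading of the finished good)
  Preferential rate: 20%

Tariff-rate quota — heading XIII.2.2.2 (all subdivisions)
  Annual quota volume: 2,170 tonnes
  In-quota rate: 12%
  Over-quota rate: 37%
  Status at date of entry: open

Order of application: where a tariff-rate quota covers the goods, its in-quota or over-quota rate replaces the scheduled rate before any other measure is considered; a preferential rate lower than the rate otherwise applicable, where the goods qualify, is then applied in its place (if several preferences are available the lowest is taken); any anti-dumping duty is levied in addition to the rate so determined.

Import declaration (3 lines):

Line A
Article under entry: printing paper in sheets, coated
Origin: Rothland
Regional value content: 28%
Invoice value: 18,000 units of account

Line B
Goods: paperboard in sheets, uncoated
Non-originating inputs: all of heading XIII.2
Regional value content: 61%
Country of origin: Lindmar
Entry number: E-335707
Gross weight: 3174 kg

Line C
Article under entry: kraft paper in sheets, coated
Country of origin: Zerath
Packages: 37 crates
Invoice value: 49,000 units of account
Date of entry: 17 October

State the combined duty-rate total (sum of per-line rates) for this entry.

53%

Line A: printing paper → XIII.2; coated → XIII.2.1; in sheets → XIII.2.1.2. Scheduled 23%. Rothland agreement on XIII.2.1: RVC < 45%. → 23%.
Line B: paperboard → XIII.1; uncoated → XIII.1.2; in sheets → XIII.1.2.2. Scheduled 36%. Lindmar agreement on XIII.3.2.1: XIII.1.2.2 not covered; Lindmar agreement on XIII.1.2.2: CTH met → 20% available; preferential 20%. → 20%.
Line C: kraft paper → XIII.3; coated → XIII.3.2; in sheets → XIII.3.2.2. Scheduled 10%. No special measure applies. → 10%.
Sum: 23% + 20% + 10% = 53%.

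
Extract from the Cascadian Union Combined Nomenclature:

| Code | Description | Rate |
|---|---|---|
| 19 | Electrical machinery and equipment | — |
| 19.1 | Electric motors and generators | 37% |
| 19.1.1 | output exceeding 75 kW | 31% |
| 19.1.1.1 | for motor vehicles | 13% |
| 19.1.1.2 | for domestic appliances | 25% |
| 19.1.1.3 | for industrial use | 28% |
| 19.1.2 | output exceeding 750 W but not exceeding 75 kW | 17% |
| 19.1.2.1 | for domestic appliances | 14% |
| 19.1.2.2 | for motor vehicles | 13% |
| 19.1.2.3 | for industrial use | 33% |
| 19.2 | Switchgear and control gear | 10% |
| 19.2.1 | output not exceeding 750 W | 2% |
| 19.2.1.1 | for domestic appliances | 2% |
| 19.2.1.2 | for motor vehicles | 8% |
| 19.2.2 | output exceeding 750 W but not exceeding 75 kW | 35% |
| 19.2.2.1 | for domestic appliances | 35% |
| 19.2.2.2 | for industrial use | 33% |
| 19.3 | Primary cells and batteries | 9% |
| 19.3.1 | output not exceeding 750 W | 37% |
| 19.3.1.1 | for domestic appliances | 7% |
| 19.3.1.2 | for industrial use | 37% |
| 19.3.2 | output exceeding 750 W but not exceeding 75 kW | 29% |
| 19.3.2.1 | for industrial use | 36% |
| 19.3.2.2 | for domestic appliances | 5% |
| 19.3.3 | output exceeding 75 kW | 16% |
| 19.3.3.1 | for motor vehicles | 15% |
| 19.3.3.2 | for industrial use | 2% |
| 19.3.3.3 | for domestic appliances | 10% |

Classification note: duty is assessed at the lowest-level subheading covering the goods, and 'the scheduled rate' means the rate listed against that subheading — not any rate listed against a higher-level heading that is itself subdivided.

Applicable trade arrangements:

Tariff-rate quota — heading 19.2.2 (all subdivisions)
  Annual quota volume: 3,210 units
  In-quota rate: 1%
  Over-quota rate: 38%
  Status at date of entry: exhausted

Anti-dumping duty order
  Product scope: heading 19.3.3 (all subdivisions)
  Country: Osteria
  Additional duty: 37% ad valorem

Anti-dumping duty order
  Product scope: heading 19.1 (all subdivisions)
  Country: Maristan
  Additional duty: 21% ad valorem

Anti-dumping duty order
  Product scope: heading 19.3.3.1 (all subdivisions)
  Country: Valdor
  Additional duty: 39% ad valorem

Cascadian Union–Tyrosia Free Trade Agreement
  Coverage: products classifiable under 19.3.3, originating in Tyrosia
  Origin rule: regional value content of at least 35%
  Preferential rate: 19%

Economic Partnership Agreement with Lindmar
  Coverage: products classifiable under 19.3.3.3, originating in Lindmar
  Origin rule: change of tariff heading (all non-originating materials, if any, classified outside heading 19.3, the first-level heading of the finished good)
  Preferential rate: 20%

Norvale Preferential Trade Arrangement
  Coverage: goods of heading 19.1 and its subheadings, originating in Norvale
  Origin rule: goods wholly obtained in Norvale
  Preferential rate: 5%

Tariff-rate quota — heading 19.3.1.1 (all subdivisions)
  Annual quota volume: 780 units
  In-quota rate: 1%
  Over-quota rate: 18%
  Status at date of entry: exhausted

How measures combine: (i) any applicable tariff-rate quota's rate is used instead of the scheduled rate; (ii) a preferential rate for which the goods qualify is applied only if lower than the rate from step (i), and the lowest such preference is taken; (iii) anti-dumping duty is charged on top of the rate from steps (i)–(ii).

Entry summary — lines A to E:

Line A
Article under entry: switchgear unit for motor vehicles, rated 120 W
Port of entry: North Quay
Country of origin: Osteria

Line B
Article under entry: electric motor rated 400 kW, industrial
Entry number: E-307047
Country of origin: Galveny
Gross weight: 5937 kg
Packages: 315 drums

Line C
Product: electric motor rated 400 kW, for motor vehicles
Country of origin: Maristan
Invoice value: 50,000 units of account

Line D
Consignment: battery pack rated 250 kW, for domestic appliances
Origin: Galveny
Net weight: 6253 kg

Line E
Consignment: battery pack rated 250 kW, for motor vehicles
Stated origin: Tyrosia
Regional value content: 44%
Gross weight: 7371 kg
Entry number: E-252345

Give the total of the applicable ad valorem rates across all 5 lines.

95%

Line A: switchgear unit → 19.2; rated 120 W → 19.2.1; for motor vehicles → 19.2.1.2. Scheduled 8%. No special measure applies. → 8%.
Line B: electric motor → 19.1; rated 400 kW → 19.1.1; industrial → 19.1.1.3. Scheduled 28%. No special measure applies. → 28%.
Line C: electric motor → 19.1; rated 400 kW → 19.1.1; for motor vehicles → 19.1.1.1. Scheduled 13%. anti-dumping (Maristan, 19.1): +21%; total 13% + 21% = 34%. → 34%.
Line D: battery pack → 19.3; rated 250 kW → 19.3.3; for domestic appliances → 19.3.3.3. Scheduled 10%. No special measure applies. → 10%.
Line E: battery pack → 19.3; rated 250 kW → 19.3.3; for motor vehicles → 19.3.3.1. Scheduled 15%. Tyrosia agreement on 19.3.3: RVC ≥ 35% → 19% available; preference 19% not lower than 15% → no reduction. → 15%.
Sum: 8% + 28% + 34% + 10% + 15% = 95%.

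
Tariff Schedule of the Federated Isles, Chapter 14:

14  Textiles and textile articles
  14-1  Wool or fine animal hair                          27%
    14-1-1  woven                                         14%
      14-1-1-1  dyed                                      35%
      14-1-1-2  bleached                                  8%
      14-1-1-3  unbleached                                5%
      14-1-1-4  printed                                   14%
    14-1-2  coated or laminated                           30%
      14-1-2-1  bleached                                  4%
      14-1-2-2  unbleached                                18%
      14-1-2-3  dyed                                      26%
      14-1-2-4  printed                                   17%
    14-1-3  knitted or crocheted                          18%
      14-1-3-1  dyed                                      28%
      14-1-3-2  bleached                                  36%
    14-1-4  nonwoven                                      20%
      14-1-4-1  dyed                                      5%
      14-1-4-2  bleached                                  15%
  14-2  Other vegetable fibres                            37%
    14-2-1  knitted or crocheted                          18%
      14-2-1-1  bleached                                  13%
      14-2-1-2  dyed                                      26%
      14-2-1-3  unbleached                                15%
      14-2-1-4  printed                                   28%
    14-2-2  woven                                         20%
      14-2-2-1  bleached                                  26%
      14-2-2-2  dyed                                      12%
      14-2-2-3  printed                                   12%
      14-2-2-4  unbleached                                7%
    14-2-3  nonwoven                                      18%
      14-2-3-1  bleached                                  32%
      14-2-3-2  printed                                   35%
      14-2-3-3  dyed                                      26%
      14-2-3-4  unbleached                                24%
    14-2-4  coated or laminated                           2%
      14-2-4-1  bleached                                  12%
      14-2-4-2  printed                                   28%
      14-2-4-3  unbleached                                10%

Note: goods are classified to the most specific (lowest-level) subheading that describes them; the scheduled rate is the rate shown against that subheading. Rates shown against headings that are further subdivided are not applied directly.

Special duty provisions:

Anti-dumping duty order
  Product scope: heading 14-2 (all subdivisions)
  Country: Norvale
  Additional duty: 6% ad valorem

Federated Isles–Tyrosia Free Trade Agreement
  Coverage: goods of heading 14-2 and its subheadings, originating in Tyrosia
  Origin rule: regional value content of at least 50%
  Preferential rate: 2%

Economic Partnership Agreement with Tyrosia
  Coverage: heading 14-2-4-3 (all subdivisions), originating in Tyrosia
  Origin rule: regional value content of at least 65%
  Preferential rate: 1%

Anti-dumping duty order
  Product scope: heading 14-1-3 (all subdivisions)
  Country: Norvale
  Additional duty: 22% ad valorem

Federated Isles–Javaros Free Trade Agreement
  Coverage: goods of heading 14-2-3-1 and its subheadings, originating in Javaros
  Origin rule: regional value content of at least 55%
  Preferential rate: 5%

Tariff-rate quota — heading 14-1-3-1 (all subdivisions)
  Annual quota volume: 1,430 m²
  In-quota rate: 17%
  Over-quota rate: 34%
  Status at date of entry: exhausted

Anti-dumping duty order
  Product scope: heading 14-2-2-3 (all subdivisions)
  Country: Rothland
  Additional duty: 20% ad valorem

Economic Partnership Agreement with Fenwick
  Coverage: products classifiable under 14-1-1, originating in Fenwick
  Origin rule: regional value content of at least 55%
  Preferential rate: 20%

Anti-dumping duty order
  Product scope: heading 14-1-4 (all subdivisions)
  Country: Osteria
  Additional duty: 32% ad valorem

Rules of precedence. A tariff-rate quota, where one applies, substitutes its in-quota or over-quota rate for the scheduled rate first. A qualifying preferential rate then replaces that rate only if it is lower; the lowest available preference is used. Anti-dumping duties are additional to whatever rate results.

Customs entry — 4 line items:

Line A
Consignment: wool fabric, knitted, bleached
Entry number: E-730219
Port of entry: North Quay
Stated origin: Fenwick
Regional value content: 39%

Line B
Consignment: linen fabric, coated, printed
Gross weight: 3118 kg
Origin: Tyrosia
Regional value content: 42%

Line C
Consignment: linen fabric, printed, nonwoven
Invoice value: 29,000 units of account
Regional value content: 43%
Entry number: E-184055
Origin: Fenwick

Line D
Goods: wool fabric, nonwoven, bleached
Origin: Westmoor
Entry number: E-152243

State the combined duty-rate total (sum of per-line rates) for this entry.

Line A: wool → 14-1; knitted → 14-1-3; bleached → 14-1-3-2. Scheduled 36%. Fenwick agreement on 14-1-1: 14-1-3-2 not covered. → 36%.
Line B: linen → 14-2; coated → 14-2-4; printed → 14-2-4-2. Scheduled 28%. Tyrosia agreement on 14-2: RVC < 50%; Tyrosia agreement on 14-2-4-3: 14-2-4-2 not covered. → 28%.
Line C: linen → 14-2; nonwoven → 14-2-3; printed → 14-2-3-2. Scheduled 35%. Fenwick agreement on 14-1-1: 14-2-3-2 not covered. → 35%.
Line D: wool → 14-1; nonwoven → 14-1-4; bleached → 14-1-4-2. Scheduled 15%. No special measure applies. → 15%.
Sum: 36% + 28% + 35% + 15% = 114%.

114%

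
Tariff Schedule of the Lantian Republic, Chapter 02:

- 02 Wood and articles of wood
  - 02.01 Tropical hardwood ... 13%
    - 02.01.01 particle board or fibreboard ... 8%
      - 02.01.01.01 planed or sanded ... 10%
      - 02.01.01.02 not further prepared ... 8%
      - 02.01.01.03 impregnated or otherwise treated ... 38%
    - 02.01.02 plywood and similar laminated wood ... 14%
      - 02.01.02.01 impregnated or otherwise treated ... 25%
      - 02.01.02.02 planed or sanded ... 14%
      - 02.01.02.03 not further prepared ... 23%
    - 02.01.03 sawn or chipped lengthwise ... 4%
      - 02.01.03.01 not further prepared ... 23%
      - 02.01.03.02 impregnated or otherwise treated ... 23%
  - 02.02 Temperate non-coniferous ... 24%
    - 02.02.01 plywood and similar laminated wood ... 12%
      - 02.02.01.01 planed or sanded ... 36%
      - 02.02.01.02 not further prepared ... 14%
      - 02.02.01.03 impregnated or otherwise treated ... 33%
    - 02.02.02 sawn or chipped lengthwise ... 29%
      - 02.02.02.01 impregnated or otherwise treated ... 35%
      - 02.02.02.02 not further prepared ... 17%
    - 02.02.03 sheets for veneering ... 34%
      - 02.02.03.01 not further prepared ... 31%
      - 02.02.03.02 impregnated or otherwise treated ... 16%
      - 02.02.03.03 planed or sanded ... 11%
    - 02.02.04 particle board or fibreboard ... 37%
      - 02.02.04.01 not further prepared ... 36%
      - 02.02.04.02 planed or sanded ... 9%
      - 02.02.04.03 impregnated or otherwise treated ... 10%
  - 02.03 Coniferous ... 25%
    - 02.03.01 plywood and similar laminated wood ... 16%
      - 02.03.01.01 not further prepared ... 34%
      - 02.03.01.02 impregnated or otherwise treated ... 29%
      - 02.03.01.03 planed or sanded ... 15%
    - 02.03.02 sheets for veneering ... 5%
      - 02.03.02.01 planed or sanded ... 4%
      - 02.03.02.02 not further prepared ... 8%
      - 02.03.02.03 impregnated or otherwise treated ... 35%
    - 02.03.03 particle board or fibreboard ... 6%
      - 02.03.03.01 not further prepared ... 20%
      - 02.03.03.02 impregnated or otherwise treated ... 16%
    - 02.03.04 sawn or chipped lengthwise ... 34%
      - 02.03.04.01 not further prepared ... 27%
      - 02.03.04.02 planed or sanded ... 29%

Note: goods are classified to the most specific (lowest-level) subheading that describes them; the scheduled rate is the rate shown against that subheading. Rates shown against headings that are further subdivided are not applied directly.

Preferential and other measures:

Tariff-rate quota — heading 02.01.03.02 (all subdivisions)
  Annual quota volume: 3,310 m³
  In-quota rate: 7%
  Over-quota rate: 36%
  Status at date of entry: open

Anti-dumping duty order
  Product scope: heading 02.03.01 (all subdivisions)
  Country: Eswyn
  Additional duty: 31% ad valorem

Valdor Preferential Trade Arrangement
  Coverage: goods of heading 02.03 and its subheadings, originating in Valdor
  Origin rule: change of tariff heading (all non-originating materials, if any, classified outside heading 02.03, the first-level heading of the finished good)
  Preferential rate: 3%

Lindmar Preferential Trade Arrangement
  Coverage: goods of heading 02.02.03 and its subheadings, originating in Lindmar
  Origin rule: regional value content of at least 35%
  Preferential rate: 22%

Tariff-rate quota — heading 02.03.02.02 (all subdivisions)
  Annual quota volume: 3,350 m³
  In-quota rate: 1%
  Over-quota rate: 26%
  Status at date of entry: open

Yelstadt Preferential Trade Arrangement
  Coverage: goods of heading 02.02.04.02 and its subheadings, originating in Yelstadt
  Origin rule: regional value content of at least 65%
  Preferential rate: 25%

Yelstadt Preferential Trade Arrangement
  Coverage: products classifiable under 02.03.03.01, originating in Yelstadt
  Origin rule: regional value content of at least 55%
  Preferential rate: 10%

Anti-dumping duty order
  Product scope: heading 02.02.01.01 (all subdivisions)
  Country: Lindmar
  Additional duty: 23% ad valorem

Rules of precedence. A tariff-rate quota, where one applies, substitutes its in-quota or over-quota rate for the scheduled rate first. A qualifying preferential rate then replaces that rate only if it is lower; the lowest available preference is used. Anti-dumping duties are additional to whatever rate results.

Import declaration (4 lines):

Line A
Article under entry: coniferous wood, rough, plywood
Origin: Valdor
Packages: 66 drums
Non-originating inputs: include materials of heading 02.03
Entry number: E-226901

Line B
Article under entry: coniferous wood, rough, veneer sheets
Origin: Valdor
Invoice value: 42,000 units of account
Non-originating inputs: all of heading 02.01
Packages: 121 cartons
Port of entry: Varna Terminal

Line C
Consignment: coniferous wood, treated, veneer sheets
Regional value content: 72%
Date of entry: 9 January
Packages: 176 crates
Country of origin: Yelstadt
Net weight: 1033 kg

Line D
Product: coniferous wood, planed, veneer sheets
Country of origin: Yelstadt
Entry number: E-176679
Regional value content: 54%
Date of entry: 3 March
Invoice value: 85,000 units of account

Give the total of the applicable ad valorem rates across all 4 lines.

Line A: coniferous → 02.03; plywood → 02.03.01; rough → 02.03.01.01. Scheduled 34%. Valdor agreement on 02.03: CTH not met. → 34%.
Line B: coniferous → 02.03; veneer sheets → 02.03.02; rough → 02.03.02.02. Scheduled 8%. quota on 02.03.02.02 open → in-quota 1%; Valdor agreement on 02.03: CTH met → 3% available; preference 3% not lower than 1% → no reduction. → 1%.
Line C: coniferous → 02.03; veneer sheets → 02.03.02; treated → 02.03.02.03. Scheduled 35%. Yelstadt agreement on 02.02.04.02: 02.03.02.03 not covered; Yelstadt agreement on 02.03.03.01: 02.03.02.03 not covered. → 35%.
Line D: coniferous → 02.03; veneer sheets → 02.03.02; planed → 02.03.02.01. Scheduled 4%. Yelstadt agreement on 02.02.04.02: 02.03.02.01 not covered; Yelstadt agreement on 02.03.03.01: 02.03.02.01 not covered. → 4%.
Sum: 34% + 1% + 35% + 4% = 74%.

74%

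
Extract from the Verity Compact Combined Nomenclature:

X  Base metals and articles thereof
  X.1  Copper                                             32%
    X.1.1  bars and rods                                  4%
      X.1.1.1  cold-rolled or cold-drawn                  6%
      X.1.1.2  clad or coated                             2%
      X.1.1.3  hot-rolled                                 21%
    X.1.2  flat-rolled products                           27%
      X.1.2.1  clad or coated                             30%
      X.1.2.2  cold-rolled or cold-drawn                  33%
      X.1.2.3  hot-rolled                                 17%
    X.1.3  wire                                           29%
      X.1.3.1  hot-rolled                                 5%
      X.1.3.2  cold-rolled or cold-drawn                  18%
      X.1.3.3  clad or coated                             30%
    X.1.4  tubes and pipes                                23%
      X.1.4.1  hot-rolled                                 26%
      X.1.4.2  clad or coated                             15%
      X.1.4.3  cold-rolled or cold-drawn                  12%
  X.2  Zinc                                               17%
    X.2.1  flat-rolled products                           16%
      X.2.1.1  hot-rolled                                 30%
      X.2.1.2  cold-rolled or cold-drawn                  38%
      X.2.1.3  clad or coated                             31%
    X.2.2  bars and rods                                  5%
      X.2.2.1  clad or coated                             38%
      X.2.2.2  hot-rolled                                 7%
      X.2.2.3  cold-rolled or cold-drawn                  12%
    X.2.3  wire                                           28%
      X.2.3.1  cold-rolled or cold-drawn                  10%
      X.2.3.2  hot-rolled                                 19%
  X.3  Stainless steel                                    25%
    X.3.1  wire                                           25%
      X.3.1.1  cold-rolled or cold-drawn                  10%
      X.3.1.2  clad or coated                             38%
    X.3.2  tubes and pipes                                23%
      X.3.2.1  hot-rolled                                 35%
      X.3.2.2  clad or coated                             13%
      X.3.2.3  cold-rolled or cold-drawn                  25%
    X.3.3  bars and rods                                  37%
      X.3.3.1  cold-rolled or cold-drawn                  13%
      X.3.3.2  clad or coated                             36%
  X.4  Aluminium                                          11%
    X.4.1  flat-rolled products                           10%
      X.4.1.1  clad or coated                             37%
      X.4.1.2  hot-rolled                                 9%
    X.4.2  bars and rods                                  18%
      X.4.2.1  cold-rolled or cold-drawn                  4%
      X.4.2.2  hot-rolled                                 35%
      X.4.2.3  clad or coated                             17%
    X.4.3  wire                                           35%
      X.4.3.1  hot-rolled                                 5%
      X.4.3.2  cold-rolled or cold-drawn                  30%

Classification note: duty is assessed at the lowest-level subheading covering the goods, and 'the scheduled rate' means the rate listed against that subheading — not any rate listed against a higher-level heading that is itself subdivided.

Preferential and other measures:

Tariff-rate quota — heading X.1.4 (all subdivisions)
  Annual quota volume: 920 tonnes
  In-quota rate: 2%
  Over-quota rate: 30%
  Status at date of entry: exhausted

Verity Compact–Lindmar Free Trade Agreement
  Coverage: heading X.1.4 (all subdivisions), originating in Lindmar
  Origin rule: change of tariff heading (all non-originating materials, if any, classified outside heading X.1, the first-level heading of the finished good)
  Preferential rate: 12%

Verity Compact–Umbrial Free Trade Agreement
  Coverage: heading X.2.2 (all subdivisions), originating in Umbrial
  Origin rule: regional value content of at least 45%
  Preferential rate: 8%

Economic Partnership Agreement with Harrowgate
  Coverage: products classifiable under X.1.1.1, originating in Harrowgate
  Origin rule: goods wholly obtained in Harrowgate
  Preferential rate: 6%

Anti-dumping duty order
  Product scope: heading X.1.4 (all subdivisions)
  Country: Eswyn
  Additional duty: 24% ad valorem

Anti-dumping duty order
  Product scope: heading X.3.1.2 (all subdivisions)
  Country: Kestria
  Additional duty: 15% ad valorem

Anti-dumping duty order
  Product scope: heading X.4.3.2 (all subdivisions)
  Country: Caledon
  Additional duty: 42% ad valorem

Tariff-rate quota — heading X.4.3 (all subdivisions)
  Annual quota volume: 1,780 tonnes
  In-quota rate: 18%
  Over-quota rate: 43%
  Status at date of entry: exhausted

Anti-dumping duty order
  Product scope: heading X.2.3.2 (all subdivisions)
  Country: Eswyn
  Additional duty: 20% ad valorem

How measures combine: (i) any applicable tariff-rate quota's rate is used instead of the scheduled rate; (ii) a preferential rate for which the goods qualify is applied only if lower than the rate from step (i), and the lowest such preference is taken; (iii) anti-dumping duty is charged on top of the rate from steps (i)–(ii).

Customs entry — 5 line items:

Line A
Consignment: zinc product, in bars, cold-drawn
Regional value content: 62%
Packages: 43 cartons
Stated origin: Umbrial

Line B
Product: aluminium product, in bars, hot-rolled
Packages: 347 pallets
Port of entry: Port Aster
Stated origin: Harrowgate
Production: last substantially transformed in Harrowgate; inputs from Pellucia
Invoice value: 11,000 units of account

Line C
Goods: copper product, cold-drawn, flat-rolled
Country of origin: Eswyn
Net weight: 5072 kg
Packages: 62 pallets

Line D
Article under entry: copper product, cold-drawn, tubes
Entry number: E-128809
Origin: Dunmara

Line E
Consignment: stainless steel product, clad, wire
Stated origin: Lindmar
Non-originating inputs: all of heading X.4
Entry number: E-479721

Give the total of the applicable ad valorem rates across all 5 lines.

144%

Line A: zinc → X.2; in bars → X.2.2; cold-drawn → X.2.2.3. Scheduled 12%. Umbrial agreement on X.2.2: RVC ≥ 45% → 8% available; preferential 8%. → 8%.
Line B: aluminium → X.4; in bars → X.4.2; hot-rolled → X.4.2.2. Scheduled 35%. Harrowgate agreement on X.1.1.1: X.4.2.2 not covered. → 35%.
Line C: copper → X.1; flat-rolled → X.1.2; cold-drawn → X.1.2.2. Scheduled 33%. No special measure applies. → 33%.
Line D: copper → X.1; tubes → X.1.4; cold-drawn → X.1.4.3. Scheduled 12%. quota on X.1.4 exhausted → over-quota 30%. → 30%.
Line E: stainless steel → X.3; wire → X.3.1; clad → X.3.1.2. Scheduled 38%. Lindmar agreement on X.1.4: X.3.1.2 not covered. → 38%.
Sum: 8% + 35% + 33% + 30% + 38% = 144%.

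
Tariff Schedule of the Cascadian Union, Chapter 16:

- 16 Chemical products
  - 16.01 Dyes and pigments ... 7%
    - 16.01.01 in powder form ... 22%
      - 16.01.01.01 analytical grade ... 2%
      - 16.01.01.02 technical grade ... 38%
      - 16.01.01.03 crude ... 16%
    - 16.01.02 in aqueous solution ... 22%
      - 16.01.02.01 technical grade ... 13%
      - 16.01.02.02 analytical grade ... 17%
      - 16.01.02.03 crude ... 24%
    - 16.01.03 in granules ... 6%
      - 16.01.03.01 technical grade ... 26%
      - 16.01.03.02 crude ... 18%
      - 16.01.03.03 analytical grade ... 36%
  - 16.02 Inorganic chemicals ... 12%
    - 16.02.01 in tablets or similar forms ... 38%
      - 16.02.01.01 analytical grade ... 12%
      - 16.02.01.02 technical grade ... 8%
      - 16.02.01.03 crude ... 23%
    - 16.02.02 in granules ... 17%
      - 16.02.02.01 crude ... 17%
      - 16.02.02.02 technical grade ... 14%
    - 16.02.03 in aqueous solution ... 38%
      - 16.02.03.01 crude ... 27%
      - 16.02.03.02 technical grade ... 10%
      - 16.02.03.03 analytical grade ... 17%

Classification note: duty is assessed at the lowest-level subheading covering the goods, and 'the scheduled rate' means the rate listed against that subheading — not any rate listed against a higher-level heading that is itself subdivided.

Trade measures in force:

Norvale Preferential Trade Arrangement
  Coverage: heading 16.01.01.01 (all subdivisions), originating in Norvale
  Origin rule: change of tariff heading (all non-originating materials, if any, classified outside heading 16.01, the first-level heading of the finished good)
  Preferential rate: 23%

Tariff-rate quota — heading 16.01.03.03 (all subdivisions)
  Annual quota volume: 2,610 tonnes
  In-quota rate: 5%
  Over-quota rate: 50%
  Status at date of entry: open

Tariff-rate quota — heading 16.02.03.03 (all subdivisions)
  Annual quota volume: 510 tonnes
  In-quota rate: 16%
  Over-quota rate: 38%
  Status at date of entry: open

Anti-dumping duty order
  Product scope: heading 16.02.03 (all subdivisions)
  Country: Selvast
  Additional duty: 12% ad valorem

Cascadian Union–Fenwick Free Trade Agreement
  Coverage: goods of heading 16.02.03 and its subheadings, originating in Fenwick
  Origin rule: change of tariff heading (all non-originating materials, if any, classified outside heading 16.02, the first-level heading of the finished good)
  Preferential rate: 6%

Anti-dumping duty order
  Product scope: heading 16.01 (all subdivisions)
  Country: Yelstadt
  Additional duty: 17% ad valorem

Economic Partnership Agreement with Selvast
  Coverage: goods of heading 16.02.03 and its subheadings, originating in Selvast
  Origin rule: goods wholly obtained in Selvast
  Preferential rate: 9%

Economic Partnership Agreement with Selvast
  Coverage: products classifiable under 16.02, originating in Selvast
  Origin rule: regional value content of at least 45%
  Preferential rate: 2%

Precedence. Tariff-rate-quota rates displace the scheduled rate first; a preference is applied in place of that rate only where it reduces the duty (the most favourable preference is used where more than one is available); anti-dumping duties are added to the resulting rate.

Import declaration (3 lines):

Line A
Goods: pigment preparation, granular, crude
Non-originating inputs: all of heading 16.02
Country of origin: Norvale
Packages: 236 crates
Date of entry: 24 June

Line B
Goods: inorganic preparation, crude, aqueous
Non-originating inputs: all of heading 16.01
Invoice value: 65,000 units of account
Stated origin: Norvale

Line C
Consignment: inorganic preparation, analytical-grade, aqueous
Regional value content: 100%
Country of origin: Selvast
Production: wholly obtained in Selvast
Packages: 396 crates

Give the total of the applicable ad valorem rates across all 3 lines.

Line A: pigment → 16.01; granular → 16.01.03; crude → 16.01.03.02. Scheduled 18%. Norvale agreement on 16.01.01.01: 16.01.03.02 not covered. → 18%.
Line B: inorganic → 16.02; aqueous → 16.02.03; crude → 16.02.03.01. Scheduled 27%. Norvale agreement on 16.01.01.01: 16.02.03.01 not covered. → 27%.
Line C: inorganic → 16.02; aqueous → 16.02.03; analytical-grade → 16.02.03.03. Scheduled 17%. quota on 16.02.03.03 open → in-quota 16%; Selvast agreement on 16.02.03: wholly obtained → 9% available; Selvast agreement on 16.02: RVC ≥ 45% → 2% available; preferential 2%; anti-dumping (Selvast, 16.02.03): +12%; total 2% + 12% = 14%. → 14%.
Sum: 18% + 27% + 14% = 59%.

59%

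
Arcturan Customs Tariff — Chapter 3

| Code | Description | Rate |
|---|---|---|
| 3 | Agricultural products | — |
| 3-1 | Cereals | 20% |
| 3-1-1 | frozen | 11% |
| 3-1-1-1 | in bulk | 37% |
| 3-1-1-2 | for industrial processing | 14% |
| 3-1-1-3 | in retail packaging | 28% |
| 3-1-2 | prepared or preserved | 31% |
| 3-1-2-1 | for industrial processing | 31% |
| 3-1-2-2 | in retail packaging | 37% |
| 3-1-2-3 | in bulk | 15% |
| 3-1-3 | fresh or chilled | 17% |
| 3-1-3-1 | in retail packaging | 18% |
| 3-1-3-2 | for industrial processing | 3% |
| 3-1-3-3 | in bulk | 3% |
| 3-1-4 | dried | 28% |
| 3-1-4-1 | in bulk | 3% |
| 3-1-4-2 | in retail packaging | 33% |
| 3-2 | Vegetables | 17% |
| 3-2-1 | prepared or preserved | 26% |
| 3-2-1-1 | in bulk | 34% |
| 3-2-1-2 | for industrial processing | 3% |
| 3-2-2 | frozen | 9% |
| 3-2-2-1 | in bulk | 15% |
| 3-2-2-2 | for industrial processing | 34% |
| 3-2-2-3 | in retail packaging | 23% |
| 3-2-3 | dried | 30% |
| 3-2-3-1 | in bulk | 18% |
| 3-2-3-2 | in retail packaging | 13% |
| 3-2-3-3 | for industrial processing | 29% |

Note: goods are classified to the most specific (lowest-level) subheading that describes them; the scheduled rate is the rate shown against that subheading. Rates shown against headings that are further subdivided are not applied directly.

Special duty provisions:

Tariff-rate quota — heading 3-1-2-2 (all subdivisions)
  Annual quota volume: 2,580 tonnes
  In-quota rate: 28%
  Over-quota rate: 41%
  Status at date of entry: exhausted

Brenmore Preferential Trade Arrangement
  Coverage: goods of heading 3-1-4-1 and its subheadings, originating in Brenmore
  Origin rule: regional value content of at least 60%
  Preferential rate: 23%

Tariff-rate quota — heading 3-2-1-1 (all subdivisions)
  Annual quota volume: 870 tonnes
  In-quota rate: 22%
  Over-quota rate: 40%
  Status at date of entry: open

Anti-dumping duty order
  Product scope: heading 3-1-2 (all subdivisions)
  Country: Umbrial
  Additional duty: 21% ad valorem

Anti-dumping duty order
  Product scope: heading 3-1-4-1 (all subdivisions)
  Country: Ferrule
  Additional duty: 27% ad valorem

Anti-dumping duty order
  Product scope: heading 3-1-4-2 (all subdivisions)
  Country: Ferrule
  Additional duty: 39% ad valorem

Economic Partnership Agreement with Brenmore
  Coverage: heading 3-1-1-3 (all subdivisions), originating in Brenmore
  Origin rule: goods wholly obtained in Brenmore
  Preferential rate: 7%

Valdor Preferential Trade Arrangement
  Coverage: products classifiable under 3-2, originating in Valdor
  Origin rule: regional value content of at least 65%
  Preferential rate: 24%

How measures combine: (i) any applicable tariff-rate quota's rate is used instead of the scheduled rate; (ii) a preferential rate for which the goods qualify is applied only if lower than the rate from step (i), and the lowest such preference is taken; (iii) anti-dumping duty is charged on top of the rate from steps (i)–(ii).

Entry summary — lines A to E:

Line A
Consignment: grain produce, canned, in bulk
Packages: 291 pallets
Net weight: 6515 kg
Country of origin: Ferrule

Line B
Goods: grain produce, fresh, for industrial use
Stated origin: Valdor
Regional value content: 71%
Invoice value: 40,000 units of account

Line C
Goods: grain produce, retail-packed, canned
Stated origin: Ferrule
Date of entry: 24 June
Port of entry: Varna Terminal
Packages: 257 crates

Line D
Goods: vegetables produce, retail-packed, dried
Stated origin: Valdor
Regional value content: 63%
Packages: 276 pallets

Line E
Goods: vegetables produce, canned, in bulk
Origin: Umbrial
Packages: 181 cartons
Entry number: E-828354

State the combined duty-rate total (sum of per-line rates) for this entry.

Line A: grain → 3-1; canned → 3-1-2; in bulk → 3-1-2-3. Scheduled 15%. No special measure applies. → 15%.
Line B: grain → 3-1; fresh → 3-1-3; for industrial use → 3-1-3-2. Scheduled 3%. Valdor agreement on 3-2: 3-1-3-2 not covered. → 3%.
Line C: grain → 3-1; canned → 3-1-2; retail-packed → 3-1-2-2. Scheduled 37%. quota on 3-1-2-2 exhausted → over-quota 41%. → 41%.
Line D: vegetables → 3-2; dried → 3-2-3; retail-packed → 3-2-3-2. Scheduled 13%. Valdor agreement on 3-2: RVC < 65%. → 13%.
Line E: vegetables → 3-2; canned → 3-2-1; in bulk → 3-2-1-1. Scheduled 34%. quota on 3-2-1-1 open → in-quota 22%. → 22%.
Sum: 15% + 3% + 41% + 13% + 22% = 94%.

94%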